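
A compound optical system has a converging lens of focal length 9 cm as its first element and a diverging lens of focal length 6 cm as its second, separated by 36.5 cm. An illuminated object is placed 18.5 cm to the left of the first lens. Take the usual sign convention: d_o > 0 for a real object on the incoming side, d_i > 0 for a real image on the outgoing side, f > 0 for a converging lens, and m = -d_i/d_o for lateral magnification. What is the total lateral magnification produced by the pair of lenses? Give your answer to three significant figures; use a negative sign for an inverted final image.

-0.228

First lens: d_i1 = 1/(1/9 - 1/18.5) = 17.526 cm.
m_1 = -(17.526)/18.5 = -0.9474.
That image sits 18.974 cm in front of the second lens, so d_o2 = 18.974 cm.
Second lens: d_i2 = 1/(1/(-6) - 1/(18.974)) = -4.558 cm.
m_2 = -(-4.558)/(18.974) = 0.2403.
The system's lateral magnification is m_1 m_2 = (-0.9474)(0.2403) = -0.2276.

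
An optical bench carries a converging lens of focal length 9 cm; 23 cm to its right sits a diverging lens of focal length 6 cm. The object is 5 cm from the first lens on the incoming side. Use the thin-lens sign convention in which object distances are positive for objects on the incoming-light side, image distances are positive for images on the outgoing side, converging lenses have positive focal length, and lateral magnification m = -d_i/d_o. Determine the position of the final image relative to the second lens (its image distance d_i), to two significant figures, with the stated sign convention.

Applying the thin-lens equation to the first lens, 1/9 = 1/5 + 1/d_i1, which gives d_i1 = -11.250 cm.
The intermediate image is virtual, 11.250 cm to the left of lens 1, so d_o2 = L - d_i1 = 23 - (-11.250) = 34.250 cm.
Applying the thin-lens equation again with f_2 = -6 cm and d_o2 = 34.250 cm gives d_i2 = -5.106 cm.

-5.1 cm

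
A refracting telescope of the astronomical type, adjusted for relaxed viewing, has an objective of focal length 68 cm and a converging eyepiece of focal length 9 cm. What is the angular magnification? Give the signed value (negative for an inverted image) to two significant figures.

M = -f_obj/f_eye = -68/(9) = -7.556.

-7.6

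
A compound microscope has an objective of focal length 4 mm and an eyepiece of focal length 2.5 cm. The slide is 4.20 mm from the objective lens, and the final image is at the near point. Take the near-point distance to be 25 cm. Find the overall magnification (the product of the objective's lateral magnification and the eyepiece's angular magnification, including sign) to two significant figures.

-220

Convert to cm: f_obj = 4 mm = 0.4 cm; d_o = 4.20 mm = 0.42 cm.
Objective: 1/d_i = 1/f_obj - 1/d_o = 1/0.4 - 1/0.42 = 0.11905 cm^-1, so d_i = 8.400 cm.
m_obj = -d_i/d_o = -8.400/0.42 = -20.000.
Eyepiece angular magnification (image at near point): M_eye = 1 + D/f_e = 1 + 25/2.5 = 11.000.
Overall M = m_obj x M_eye = (-20.000)(11.000) = -220.00.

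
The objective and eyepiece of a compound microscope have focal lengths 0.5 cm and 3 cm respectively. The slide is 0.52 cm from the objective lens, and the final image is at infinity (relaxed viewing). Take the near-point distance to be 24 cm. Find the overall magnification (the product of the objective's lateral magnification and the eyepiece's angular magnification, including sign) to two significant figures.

-200

Objective: 1/d_i = 1/f_obj - 1/d_o = 1/0.5 - 1/0.52 = 0.07692 cm^-1, so d_i = 13.000 cm.
m_obj = -d_i/d_o = -13.000/0.52 = -25.000.
Eyepiece angular magnification (image at infinity): M_eye = D/f_e = 24/3 = 8.000.
Overall M = m_obj x M_eye = (-25.000)(8.000) = -200.00.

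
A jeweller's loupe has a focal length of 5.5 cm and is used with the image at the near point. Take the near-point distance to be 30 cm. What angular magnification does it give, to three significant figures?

6.45

M = 1 + D/f = 1 + 30/5.5 = 6.455.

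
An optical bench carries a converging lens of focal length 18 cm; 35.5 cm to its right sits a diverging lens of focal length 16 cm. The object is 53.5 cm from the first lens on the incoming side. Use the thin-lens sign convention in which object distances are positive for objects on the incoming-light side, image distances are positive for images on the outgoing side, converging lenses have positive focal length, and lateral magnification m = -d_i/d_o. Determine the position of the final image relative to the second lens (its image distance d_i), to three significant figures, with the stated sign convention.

-5.50 cm

Lens 1: 1/d_i1 = 1/f_1 - 1/d_o1 = 1/18 - 1/53.5 = 0.03686 cm^-1, so d_i1 = 27.127 cm.
That image sits 8.373 cm in front of the second lens, so d_o2 = 8.373 cm.
Lens 2: 1/d_i2 = 1/f_2 - 1/d_o2 = 1/(-16) - 1/(8.373) = -0.18193 cm^-1, so d_i2 = -5.497 cm.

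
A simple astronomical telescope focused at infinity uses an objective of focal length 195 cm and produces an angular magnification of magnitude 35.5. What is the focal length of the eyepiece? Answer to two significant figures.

|M| = f_obj/f_eye, so f_eye = f_obj/|M| = 195/35.5 = 5.493 cm.

5.5 cm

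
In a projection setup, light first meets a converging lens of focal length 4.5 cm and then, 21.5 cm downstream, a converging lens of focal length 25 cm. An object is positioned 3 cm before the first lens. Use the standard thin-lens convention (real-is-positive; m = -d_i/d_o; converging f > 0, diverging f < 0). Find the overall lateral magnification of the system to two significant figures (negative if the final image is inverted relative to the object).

-14

First lens: d_i1 = 1/(1/4.5 - 1/3) = -9.000 cm.
m_1 = -(-9.000)/3 = 3.0000.
The intermediate image is virtual, 9.000 cm to the left of lens 1, so d_o2 = L - d_i1 = 21.5 - (-9.000) = 30.500 cm.
Second lens: d_i2 = 1/(1/25 - 1/(30.500)) = 138.636 cm.
m_2 = -(138.636)/(30.500) = -4.5455.
Total m = m_1 x m_2 = (3.0000)(-4.5455) = -13.6364.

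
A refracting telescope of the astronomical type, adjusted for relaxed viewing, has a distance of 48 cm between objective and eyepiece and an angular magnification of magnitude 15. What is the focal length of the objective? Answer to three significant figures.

45.0 cm

In normal adjustment the tube length equals f_obj + f_eye and |M| = f_obj/f_eye.
So f_obj = 15 f_eye and 15 f_eye + f_eye = 48 cm, giving f_eye = 48/16 = 3.000 cm and f_obj = 45.000 cm.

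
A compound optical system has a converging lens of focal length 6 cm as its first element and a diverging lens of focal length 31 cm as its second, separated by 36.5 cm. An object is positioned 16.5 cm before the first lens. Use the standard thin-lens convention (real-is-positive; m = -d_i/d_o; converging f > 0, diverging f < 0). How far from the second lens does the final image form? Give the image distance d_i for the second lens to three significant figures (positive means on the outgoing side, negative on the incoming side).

-14.5 cm

First lens: d_i1 = 1/(1/6 - 1/16.5) = 9.429 cm.
Object distance for lens 2: d_o2 = 36.5 - 9.429 = 27.071 cm.
Second lens: d_i2 = 1/(1/(-31) - 1/(27.071)) = -14.451 cm.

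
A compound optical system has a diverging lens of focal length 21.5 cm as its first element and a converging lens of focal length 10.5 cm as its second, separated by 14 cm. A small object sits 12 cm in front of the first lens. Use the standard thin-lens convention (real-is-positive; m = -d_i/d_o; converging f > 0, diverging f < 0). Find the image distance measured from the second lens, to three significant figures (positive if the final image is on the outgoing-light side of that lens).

Lens 1: 1/d_i1 = 1/f_1 - 1/d_o1 = 1/(-21.5) - 1/12 = -0.12984 cm^-1, so d_i1 = -7.701 cm.
The intermediate image is virtual, 7.701 cm to the left of lens 1, so d_o2 = L - d_i1 = 14 - (-7.701) = 21.701 cm.
Lens 2: 1/d_i2 = 1/f_2 - 1/d_o2 = 1/10.5 - 1/(21.701) = 0.04916 cm^-1, so d_i2 = 20.342 cm.

20.3 cm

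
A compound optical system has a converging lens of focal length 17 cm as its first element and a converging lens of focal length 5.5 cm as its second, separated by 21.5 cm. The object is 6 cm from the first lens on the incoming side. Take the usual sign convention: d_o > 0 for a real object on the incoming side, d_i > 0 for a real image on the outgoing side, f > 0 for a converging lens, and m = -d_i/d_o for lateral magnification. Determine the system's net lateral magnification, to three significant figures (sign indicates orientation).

Lens 1: 1/d_i1 = 1/f_1 - 1/d_o1 = 1/17 - 1/6 = -0.10784 cm^-1, so d_i1 = -9.273 cm.
m_1 = -(-9.273)/6 = 1.5455.
The intermediate image is virtual, 9.273 cm to the left of lens 1, so d_o2 = L - d_i1 = 21.5 - (-9.273) = 30.773 cm.
Lens 2: 1/d_i2 = 1/f_2 - 1/d_o2 = 1/5.5 - 1/(30.773) = 0.14932 cm^-1, so d_i2 = 6.697 cm.
m_2 = -(6.697)/(30.773) = -0.2176.
Overall magnification: m = m_1 m_2 = -0.3363.

-0.336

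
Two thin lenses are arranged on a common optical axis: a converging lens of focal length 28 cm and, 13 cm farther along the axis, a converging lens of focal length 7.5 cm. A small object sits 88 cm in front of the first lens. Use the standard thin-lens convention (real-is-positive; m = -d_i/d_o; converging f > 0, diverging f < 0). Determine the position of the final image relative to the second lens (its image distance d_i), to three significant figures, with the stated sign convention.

First lens: d_i1 = 1/(1/28 - 1/88) = 41.067 cm.
Since 41.067 cm > 13 cm, the first image lies past the second lens and serves as a virtual object: d_o2 = L - d_i1 = -28.067 cm.
Second lens: d_i2 = 1/(1/7.5 - 1/(-28.067)) = 5.918 cm.

5.92 cm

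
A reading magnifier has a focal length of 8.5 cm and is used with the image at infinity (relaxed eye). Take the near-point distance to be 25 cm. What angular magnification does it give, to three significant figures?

2.94

M = D/f = 25/8.5 = 2.941.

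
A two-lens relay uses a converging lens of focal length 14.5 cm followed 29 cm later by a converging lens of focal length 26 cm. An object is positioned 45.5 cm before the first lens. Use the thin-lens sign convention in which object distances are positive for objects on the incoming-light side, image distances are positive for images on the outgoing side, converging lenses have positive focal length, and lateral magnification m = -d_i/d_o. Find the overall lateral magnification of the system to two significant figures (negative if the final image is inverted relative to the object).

Lens 1: 1/d_i1 = 1/f_1 - 1/d_o1 = 1/14.5 - 1/45.5 = 0.04699 cm^-1, so d_i1 = 21.282 cm.
m_1 = -(21.282)/45.5 = -0.4677.
The intermediate image is 21.282 cm to the right of lens 1, so d_o2 = L - d_i1 = 29 - 21.282 = 7.718 cm.
Lens 2: 1/d_i2 = 1/f_2 - 1/d_o2 = 1/26 - 1/(7.718) = -0.09111 cm^-1, so d_i2 = -10.976 cm.
m_2 = -(-10.976)/(7.718) = 1.4221.
Total m = m_1 x m_2 = (-0.4677)(1.4221) = -0.6652.

-0.67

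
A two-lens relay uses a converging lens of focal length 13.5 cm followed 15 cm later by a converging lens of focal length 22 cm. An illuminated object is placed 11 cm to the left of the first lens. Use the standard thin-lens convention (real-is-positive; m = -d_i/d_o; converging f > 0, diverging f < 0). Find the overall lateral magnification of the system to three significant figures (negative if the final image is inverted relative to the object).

-2.27

Lens 1: 1/d_i1 = 1/f_1 - 1/d_o1 = 1/13.5 - 1/11 = -0.01684 cm^-1, so d_i1 = -59.400 cm.
m_1 = -(-59.400)/11 = 5.4000.
The intermediate image is virtual, 59.400 cm to the left of lens 1, so d_o2 = L - d_i1 = 15 - (-59.400) = 74.400 cm.
Lens 2: 1/d_i2 = 1/f_2 - 1/d_o2 = 1/22 - 1/(74.400) = 0.03201 cm^-1, so d_i2 = 31.237 cm.
m_2 = -(31.237)/(74.400) = -0.4198.
Total m = m_1 x m_2 = (5.4000)(-0.4198) = -2.2672.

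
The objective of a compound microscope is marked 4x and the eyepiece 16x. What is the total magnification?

The overall magnification of a compound microscope is the product of the objective and eyepiece magnifications:
M = M_obj x M_eye = 4 x 16 = 64.

64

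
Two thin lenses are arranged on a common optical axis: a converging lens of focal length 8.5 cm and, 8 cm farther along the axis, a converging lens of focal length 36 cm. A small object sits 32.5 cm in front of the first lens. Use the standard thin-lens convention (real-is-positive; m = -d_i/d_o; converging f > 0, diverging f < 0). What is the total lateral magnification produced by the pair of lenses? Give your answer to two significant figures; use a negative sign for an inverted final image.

Lens 1: 1/d_i1 = 1/f_1 - 1/d_o1 = 1/8.5 - 1/32.5 = 0.08688 cm^-1, so d_i1 = 11.510 cm.
m_1 = -(11.510)/32.5 = -0.3542.
Since 11.510 cm > 8 cm, the first image lies past the second lens and serves as a virtual object: d_o2 = L - d_i1 = -3.510 cm.
Lens 2: 1/d_i2 = 1/f_2 - 1/d_o2 = 1/36 - 1/(-3.510) = 0.31264 cm^-1, so d_i2 = 3.199 cm.
m_2 = -(3.199)/(-3.510) = 0.9112.
The system's lateral magnification is m_1 m_2 = (-0.3542)(0.9112) = -0.3227.

-0.32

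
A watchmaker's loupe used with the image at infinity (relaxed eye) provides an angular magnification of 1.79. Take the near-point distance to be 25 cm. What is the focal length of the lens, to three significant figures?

14.0 cm

For the image at infinity, M = D/f.
f = D/M = 25/1.79 = 13.966 cm.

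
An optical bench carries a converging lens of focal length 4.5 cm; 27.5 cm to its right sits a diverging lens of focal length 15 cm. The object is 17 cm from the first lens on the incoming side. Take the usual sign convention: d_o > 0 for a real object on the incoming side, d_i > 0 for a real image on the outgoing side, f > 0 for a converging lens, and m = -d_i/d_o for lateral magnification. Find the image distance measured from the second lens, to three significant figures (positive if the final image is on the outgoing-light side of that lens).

Applying the thin-lens equation to the first lens, 1/4.5 = 1/17 + 1/d_i1, which gives d_i1 = 6.120 cm.
That image sits 21.380 cm in front of the second lens, so d_o2 = 21.380 cm.
Applying the thin-lens equation again with f_2 = -15 cm and d_o2 = 21.380 cm gives d_i2 = -8.815 cm.

-8.82 cm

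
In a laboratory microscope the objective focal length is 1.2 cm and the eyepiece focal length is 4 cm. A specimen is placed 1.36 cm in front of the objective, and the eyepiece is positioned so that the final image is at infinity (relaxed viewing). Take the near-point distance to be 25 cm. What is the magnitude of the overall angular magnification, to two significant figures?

47

Objective: 1/d_i = 1/f_obj - 1/d_o = 1/1.2 - 1/1.36 = 0.09804 cm^-1, so d_i = 10.200 cm.
m_obj = -d_i/d_o = -10.200/1.36 = -7.500.
Eyepiece angular magnification (image at infinity): M_eye = D/f_e = 25/4 = 6.250.
Overall M = m_obj x M_eye = (-7.500)(6.250) = -46.87.
|M| = 46.87.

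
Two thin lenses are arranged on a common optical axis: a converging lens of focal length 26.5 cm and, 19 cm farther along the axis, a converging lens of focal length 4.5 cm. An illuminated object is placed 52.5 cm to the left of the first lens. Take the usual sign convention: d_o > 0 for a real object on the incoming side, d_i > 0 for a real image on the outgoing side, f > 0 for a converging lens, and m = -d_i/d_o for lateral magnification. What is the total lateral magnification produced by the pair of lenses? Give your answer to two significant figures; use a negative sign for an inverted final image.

-0.12

Applying the thin-lens equation to the first lens, 1/26.5 = 1/52.5 + 1/d_i1, which gives d_i1 = 53.510 cm.
Its lateral magnification is m_1 = -d_i1/d_o1 = -(53.510)/52.5 = -1.0192.
This image would form 53.510 cm past lens 1, i.e. 34.510 cm beyond lens 2, so it is a virtual object for lens 2: d_o2 = 19 - 53.510 = -34.510 cm.
Applying the thin-lens equation again with f_2 = 4.5 cm and d_o2 = -34.510 cm gives d_i2 = 3.981 cm.
m_2 = -(3.981)/(-34.510) = 0.1154.
Total m = m_1 x m_2 = (-1.0192)(0.1154) = -0.1176.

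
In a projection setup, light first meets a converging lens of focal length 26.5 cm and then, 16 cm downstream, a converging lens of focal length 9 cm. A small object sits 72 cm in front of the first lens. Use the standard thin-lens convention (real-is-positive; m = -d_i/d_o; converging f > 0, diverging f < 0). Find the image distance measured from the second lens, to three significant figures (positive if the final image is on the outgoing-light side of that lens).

Applying the thin-lens equation to the first lens, 1/26.5 = 1/72 + 1/d_i1, which gives d_i1 = 41.934 cm.
Since 41.934 cm > 16 cm, the first image lies past the second lens and serves as a virtual object: d_o2 = L - d_i1 = -25.934 cm.
Applying the thin-lens equation again with f_2 = 9 cm and d_o2 = -25.934 cm gives d_i2 = 6.681 cm.

6.68 cm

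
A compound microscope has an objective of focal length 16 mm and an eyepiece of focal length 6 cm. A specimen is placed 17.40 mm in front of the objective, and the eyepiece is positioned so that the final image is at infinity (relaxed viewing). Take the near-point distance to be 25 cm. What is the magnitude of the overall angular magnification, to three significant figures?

47.6

Convert to cm: f_obj = 16 mm = 1.6 cm; d_o = 17.40 mm = 1.74 cm.
Objective: 1/d_i = 1/f_obj - 1/d_o = 1/1.6 - 1/1.74 = 0.05029 cm^-1, so d_i = 19.886 cm.
m_obj = -d_i/d_o = -19.886/1.74 = -11.429.
Eyepiece angular magnification (image at infinity): M_eye = D/f_e = 25/6 = 4.167.
Overall M = m_obj x M_eye = (-11.429)(4.167) = -47.62.
|M| = 47.62.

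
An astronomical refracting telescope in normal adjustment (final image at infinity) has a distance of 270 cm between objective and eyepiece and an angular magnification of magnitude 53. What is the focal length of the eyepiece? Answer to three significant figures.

In normal adjustment the tube length equals f_obj + f_eye and |M| = f_obj/f_eye.
So f_obj = 53 f_eye and 53 f_eye + f_eye = 270 cm, giving f_eye = 270/54 = 5.000 cm and f_obj = 265.000 cm.

5.00 cm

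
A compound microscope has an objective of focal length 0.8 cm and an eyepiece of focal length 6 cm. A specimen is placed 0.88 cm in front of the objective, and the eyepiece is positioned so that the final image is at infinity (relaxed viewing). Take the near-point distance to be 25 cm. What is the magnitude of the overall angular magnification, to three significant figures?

Objective: 1/d_i = 1/f_obj - 1/d_o = 1/0.8 - 1/0.88 = 0.11364 cm^-1, so d_i = 8.800 cm.
m_obj = -d_i/d_o = -8.800/0.88 = -10.000.
Eyepiece angular magnification (image at infinity): M_eye = D/f_e = 25/6 = 4.167.
Overall M = m_obj x M_eye = (-10.000)(4.167) = -41.67.
|M| = 41.67.

41.7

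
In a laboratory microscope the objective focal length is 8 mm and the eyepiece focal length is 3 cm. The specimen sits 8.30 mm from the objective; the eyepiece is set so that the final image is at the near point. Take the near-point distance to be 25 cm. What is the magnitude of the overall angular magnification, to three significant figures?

249

Convert to cm: f_obj = 8 mm = 0.8 cm; d_o = 8.30 mm = 0.83 cm.
Objective: 1/d_i = 1/f_obj - 1/d_o = 1/0.8 - 1/0.83 = 0.04518 cm^-1, so d_i = 22.133 cm.
m_obj = -d_i/d_o = -22.133/0.83 = -26.667.
Eyepiece angular magnification (image at near point): M_eye = 1 + D/f_e = 1 + 25/3 = 9.333.
Overall M = m_obj x M_eye = (-26.667)(9.333) = -248.89.
|M| = 248.89.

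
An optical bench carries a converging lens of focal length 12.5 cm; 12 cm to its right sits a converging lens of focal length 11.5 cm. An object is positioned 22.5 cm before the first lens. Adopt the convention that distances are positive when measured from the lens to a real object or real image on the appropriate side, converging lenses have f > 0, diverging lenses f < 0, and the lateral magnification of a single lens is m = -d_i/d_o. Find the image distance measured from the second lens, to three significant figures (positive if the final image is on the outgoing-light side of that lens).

6.71 cm

First lens: d_i1 = 1/(1/12.5 - 1/22.5) = 28.125 cm.
This image would form 28.125 cm past lens 1, i.e. 16.125 cm beyond lens 2, so it is a virtual object for lens 2: d_o2 = 12 - 28.125 = -16.125 cm.
Second lens: d_i2 = 1/(1/11.5 - 1/(-16.125)) = 6.713 cm.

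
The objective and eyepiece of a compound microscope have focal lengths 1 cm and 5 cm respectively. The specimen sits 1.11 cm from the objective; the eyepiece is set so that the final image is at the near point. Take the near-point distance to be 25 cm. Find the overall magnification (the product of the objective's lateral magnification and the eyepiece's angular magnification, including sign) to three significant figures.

Objective: 1/d_i = 1/f_obj - 1/d_o = 1/1 - 1/1.11 = 0.09910 cm^-1, so d_i = 10.091 cm.
m_obj = -d_i/d_o = -10.091/1.11 = -9.091.
Eyepiece angular magnification (image at near point): M_eye = 1 + D/f_e = 1 + 25/5 = 6.000.
Overall M = m_obj x M_eye = (-9.091)(6.000) = -54.55.

-54.5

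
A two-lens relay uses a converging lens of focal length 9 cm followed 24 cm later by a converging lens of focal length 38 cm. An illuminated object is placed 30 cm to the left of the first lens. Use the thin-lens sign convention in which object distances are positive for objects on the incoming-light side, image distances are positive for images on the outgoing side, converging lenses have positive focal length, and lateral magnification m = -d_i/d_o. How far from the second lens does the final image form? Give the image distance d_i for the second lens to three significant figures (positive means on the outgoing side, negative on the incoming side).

Applying the thin-lens equation to the first lens, 1/9 = 1/30 + 1/d_i1, which gives d_i1 = 12.857 cm.
The intermediate image is 12.857 cm to the right of lens 1, so d_o2 = L - d_i1 = 24 - 12.857 = 11.143 cm.
Applying the thin-lens equation again with f_2 = 38 cm and d_o2 = 11.143 cm gives d_i2 = -15.766 cm.

-15.8 cm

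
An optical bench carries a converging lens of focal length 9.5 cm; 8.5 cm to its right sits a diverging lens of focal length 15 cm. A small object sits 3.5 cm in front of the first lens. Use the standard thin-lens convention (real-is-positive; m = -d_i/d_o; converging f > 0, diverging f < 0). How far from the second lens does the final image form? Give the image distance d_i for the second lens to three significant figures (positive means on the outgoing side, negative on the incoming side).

-7.25 cm

First lens: d_i1 = 1/(1/9.5 - 1/3.5) = -5.542 cm.
With d_i1 < 0 the first image is virtual and lies on the object side; the object distance for lens 2 is d_o2 = 8.5 - (-5.542) = 14.042 cm.
Second lens: d_i2 = 1/(1/(-15) - 1/(14.042)) = -7.253 cm.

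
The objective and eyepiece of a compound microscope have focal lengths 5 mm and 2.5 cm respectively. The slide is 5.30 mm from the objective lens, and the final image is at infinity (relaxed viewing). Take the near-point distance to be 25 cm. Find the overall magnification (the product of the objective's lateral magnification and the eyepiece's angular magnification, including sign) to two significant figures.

-170

Convert to cm: f_obj = 5 mm = 0.5 cm; d_o = 5.30 mm = 0.53 cm.
Objective: 1/d_i = 1/f_obj - 1/d_o = 1/0.5 - 1/0.53 = 0.11321 cm^-1, so d_i = 8.833 cm.
m_obj = -d_i/d_o = -8.833/0.53 = -16.667.
Eyepiece angular magnification (image at infinity): M_eye = D/f_e = 25/2.5 = 10.000.
Overall M = m_obj x M_eye = (-16.667)(10.000) = -166.67.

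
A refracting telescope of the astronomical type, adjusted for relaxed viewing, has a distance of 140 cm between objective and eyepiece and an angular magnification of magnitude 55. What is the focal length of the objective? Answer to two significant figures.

In normal adjustment the tube length equals f_obj + f_eye and |M| = f_obj/f_eye.
So f_obj = 55 f_eye and 55 f_eye + f_eye = 140 cm, giving f_eye = 140/56 = 2.500 cm and f_obj = 137.500 cm.

140 cm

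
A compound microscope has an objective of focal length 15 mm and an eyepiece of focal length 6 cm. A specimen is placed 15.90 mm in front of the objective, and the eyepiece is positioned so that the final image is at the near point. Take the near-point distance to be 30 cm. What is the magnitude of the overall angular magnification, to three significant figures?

Convert to cm: f_obj = 15 mm = 1.5 cm; d_o = 15.90 mm = 1.59 cm.
Objective: 1/d_i = 1/f_obj - 1/d_o = 1/1.5 - 1/1.59 = 0.03774 cm^-1, so d_i = 26.500 cm.
m_obj = -d_i/d_o = -26.500/1.59 = -16.667.
Eyepiece angular magnification (image at near point): M_eye = 1 + D/f_e = 1 + 30/6 = 6.000.
Overall M = m_obj x M_eye = (-16.667)(6.000) = -100.00.
|M| = 100.00.

100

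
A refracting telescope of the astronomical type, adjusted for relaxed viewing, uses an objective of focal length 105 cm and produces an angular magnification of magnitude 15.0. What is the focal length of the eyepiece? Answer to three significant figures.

7.00 cm

|M| = f_obj/f_eye, so f_eye = f_obj/|M| = 105/15.0 = 7.000 cm.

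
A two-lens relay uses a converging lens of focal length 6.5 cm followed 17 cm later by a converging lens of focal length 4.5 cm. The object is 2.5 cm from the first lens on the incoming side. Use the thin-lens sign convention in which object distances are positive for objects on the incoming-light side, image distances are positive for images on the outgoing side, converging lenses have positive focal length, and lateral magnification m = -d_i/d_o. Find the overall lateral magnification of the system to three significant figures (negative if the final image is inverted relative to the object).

First lens: d_i1 = 1/(1/6.5 - 1/2.5) = -4.062 cm.
m_1 = -(-4.062)/2.5 = 1.6250.
With d_i1 < 0 the first image is virtual and lies on the object side; the object distance for lens 2 is d_o2 = 17 - (-4.062) = 21.062 cm.
Second lens: d_i2 = 1/(1/4.5 - 1/(21.062)) = 5.723 cm.
m_2 = -(5.723)/(21.062) = -0.2717.
Overall magnification: m = m_1 m_2 = -0.4415.

-0.442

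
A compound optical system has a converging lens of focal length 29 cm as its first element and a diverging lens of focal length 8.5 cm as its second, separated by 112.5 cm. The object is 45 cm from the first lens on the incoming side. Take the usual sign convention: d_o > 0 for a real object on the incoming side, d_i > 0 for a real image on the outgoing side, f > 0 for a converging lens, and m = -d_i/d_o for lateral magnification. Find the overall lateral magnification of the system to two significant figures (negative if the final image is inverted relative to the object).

-0.39

Applying the thin-lens equation to the first lens, 1/29 = 1/45 + 1/d_i1, which gives d_i1 = 81.563 cm.
Its lateral magnification is m_1 = -d_i1/d_o1 = -(81.563)/45 = -1.8125.
Object distance for lens 2: d_o2 = 112.5 - 81.563 = 30.937 cm.
Applying the thin-lens equation again with f_2 = -8.5 cm and d_o2 = 30.937 cm gives d_i2 = -6.668 cm.
m_2 = -(-6.668)/(30.937) = 0.2155.
Total m = m_1 x m_2 = (-1.8125)(0.2155) = -0.3906.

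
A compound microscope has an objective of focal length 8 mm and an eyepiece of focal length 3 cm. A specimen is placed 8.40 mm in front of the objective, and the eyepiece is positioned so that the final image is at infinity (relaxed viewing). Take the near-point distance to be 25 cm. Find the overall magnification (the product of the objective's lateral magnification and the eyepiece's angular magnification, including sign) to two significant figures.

-170

Convert to cm: f_obj = 8 mm = 0.8 cm; d_o = 8.40 mm = 0.84 cm.
Objective: 1/d_i = 1/f_obj - 1/d_o = 1/0.8 - 1/0.84 = 0.05952 cm^-1, so d_i = 16.800 cm.
m_obj = -d_i/d_o = -16.800/0.84 = -20.000.
Eyepiece angular magnification (image at infinity): M_eye = D/f_e = 25/3 = 8.333.
Overall M = m_obj x M_eye = (-20.000)(8.333) = -166.67.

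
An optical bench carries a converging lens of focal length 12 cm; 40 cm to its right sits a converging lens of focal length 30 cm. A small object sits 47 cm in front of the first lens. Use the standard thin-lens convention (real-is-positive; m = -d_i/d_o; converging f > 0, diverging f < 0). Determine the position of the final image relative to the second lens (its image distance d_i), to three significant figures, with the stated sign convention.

-117 cm

Applying the thin-lens equation to the first lens, 1/12 = 1/47 + 1/d_i1, which gives d_i1 = 16.114 cm.
The intermediate image is 16.114 cm to the right of lens 1, so d_o2 = L - d_i1 = 40 - 16.114 = 23.886 cm.
Applying the thin-lens equation again with f_2 = 30 cm and d_o2 = 23.886 cm gives d_i2 = -117.196 cm.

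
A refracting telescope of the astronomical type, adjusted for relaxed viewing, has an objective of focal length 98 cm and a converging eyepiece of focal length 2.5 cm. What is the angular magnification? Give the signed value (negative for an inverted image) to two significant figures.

M = -f_obj/f_eye = -98/(2.5) = -39.200.

-39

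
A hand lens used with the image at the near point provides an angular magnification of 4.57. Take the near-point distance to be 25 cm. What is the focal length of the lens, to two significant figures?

7.0 cm

For the image at the near point, M = 1 + D/f.
f = D/(M - 1) = 25/(4.57 - 1) = 7.003 cm.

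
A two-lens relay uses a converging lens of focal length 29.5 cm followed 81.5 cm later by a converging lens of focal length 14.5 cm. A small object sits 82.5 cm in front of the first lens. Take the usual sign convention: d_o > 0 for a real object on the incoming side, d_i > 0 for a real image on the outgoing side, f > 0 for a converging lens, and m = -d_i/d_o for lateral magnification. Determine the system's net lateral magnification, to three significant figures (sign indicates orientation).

Applying the thin-lens equation to the first lens, 1/29.5 = 1/82.5 + 1/d_i1, which gives d_i1 = 45.920 cm.
Its lateral magnification is m_1 = -d_i1/d_o1 = -(45.920)/82.5 = -0.5566.
The intermediate image is 45.920 cm to the right of lens 1, so d_o2 = L - d_i1 = 81.5 - 45.920 = 35.580 cm.
Applying the thin-lens equation again with f_2 = 14.5 cm and d_o2 = 35.580 cm gives d_i2 = 24.474 cm.
m_2 = -(24.474)/(35.580) = -0.6878.
Total m = m_1 x m_2 = (-0.5566)(-0.6878) = 0.3829.

0.383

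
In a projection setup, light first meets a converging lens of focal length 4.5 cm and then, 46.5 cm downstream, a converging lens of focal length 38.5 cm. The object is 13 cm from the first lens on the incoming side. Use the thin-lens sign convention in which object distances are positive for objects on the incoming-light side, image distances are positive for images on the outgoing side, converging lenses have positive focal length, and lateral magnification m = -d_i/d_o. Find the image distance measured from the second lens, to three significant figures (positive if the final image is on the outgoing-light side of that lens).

1360 cm

First lens: d_i1 = 1/(1/4.5 - 1/13) = 6.882 cm.
Object distance for lens 2: d_o2 = 46.5 - 6.882 = 39.618 cm.
Second lens: d_i2 = 1/(1/38.5 - 1/(39.618)) = 1364.724 cm.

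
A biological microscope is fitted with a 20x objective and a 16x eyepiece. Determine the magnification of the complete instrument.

The overall magnification of a compound microscope is the product of the objective and eyepiece magnifications:
M = M_obj x M_eye = 20 x 16 = 320.

320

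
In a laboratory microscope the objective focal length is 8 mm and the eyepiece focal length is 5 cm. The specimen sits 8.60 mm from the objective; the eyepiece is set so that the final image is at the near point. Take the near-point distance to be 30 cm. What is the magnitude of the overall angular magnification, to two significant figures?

93

Convert to cm: f_obj = 8 mm = 0.8 cm; d_o = 8.60 mm = 0.86 cm.
Objective: 1/d_i = 1/f_obj - 1/d_o = 1/0.8 - 1/0.86 = 0.08721 cm^-1, so d_i = 11.467 cm.
m_obj = -d_i/d_o = -11.467/0.86 = -13.333.
Eyepiece angular magnification (image at near point): M_eye = 1 + D/f_e = 1 + 30/5 = 7.000.
Overall M = m_obj x M_eye = (-13.333)(7.000) = -93.33.
|M| = 93.33.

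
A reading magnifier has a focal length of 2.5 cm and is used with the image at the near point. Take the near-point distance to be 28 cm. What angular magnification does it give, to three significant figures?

M = 1 + D/f = 1 + 28/2.5 = 12.200.

12.2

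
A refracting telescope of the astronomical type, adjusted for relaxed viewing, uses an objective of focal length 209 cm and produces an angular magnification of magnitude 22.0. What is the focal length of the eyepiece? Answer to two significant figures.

|M| = f_obj/f_eye, so f_eye = f_obj/|M| = 209/22.0 = 9.500 cm.

9.5 cm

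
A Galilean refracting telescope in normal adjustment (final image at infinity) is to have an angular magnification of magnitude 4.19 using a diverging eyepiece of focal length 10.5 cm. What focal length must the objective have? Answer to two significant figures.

|M| = f_obj/|f_eye|, so f_obj = |M| x |f_eye| = 4.19 x 10.5 = 43.995 cm.

44 cm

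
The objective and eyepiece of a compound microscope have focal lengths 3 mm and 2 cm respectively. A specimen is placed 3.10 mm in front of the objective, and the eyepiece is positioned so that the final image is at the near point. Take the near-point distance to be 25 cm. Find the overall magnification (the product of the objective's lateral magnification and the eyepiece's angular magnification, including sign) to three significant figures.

-405

Convert to cm: f_obj = 3 mm = 0.3 cm; d_o = 3.10 mm = 0.31 cm.
Objective: 1/d_i = 1/f_obj - 1/d_o = 1/0.3 - 1/0.31 = 0.10753 cm^-1, so d_i = 9.300 cm.
m_obj = -d_i/d_o = -9.300/0.31 = -30.000.
Eyepiece angular magnification (image at near point): M_eye = 1 + D/f_e = 1 + 25/2 = 13.500.
Overall M = m_obj x M_eye = (-30.000)(13.500) = -405.00.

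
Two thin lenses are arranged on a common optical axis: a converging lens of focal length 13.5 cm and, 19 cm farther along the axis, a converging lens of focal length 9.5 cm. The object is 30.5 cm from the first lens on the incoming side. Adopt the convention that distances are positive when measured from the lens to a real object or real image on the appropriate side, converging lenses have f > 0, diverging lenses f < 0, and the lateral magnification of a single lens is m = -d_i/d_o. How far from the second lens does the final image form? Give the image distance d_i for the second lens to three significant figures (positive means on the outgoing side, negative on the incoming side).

3.37 cm

Applying the thin-lens equation to the first lens, 1/13.5 = 1/30.5 + 1/d_i1, which gives d_i1 = 24.221 cm.
This image would form 24.221 cm past lens 1, i.e. 5.221 cm beyond lens 2, so it is a virtual object for lens 2: d_o2 = 19 - 24.221 = -5.221 cm.
Applying the thin-lens equation again with f_2 = 9.5 cm and d_o2 = -5.221 cm gives d_i2 = 3.369 cm.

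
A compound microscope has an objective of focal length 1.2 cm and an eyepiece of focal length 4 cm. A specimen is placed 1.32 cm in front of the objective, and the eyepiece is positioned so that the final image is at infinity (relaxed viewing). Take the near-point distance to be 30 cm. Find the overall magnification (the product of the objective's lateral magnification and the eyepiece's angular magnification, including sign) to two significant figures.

-75

Objective: 1/d_i = 1/f_obj - 1/d_o = 1/1.2 - 1/1.32 = 0.07576 cm^-1, so d_i = 13.200 cm.
m_obj = -d_i/d_o = -13.200/1.32 = -10.000.
Eyepiece angular magnification (image at infinity): M_eye = D/f_e = 30/4 = 7.500.
Overall M = m_obj x M_eye = (-10.000)(7.500) = -75.00.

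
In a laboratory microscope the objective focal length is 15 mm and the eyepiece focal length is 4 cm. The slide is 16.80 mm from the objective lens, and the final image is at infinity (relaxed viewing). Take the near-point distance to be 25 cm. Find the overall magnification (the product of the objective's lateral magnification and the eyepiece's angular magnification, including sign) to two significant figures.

Convert to cm: f_obj = 15 mm = 1.5 cm; d_o = 16.80 mm = 1.68 cm.
Objective: 1/d_i = 1/f_obj - 1/d_o = 1/1.5 - 1/1.68 = 0.07143 cm^-1, so d_i = 14.000 cm.
m_obj = -d_i/d_o = -14.000/1.68 = -8.333.
Eyepiece angular magnification (image at infinity): M_eye = D/f_e = 25/4 = 6.250.
Overall M = m_obj x M_eye = (-8.333)(6.250) = -52.08.

-52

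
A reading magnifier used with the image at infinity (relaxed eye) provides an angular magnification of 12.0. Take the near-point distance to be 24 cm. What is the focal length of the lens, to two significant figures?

2.0 cm

For the image at infinity, M = D/f.
f = D/M = 24/12.0 = 2.000 cm.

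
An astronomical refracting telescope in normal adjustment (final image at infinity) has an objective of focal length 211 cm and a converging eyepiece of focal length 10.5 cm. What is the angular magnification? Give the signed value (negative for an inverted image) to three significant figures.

M = -f_obj/f_eye = -211/(10.5) = -20.095.

-20.1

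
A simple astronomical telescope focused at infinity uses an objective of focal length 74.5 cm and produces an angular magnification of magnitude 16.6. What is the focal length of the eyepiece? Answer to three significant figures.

4.49 cm

|M| = f_obj/f_eye, so f_eye = f_obj/|M| = 74.5/16.6 = 4.488 cm.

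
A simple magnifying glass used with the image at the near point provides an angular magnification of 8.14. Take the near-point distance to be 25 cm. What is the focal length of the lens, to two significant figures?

3.5 cm

For the image at the near point, M = 1 + D/f.
f = D/(M - 1) = 25/(8.14 - 1) = 3.501 cm.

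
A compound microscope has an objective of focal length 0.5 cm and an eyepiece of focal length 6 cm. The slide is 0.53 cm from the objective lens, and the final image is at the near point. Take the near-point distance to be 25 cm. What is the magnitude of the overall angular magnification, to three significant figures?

86.1

Objective: 1/d_i = 1/f_obj - 1/d_o = 1/0.5 - 1/0.53 = 0.11321 cm^-1, so d_i = 8.833 cm.
m_obj = -d_i/d_o = -8.833/0.53 = -16.667.
Eyepiece angular magnification (image at near point): M_eye = 1 + D/f_e = 1 + 25/6 = 5.167.
Overall M = m_obj x M_eye = (-16.667)(5.167) = -86.11.
|M| = 86.11.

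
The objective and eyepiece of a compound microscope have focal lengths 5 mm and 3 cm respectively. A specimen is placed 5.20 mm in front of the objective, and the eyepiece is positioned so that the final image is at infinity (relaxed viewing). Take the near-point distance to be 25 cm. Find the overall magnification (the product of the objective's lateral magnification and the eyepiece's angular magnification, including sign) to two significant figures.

Convert to cm: f_obj = 5 mm = 0.5 cm; d_o = 5.20 mm = 0.52 cm.
Objective: 1/d_i = 1/f_obj - 1/d_o = 1/0.5 - 1/0.52 = 0.07692 cm^-1, so d_i = 13.000 cm.
m_obj = -d_i/d_o = -13.000/0.52 = -25.000.
Eyepiece angular magnification (image at infinity): M_eye = D/f_e = 25/3 = 8.333.
Overall M = m_obj x M_eye = (-25.000)(8.333) = -208.33.

-210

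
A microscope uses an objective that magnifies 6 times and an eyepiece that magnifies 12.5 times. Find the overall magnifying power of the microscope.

75

The overall magnification of a compound microscope is the product of the objective and eyepiece magnifications:
M = M_obj x M_eye = 6 x 12.5 = 75.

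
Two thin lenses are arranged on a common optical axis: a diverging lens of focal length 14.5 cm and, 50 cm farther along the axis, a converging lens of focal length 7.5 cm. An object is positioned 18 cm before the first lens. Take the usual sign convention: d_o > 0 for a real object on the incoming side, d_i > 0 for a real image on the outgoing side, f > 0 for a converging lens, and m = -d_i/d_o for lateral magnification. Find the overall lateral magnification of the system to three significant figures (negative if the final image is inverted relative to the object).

-0.0662

Applying the thin-lens equation to the first lens, 1/(-14.5) = 1/18 + 1/d_i1, which gives d_i1 = -8.031 cm.
Its lateral magnification is m_1 = -d_i1/d_o1 = -(-8.031)/18 = 0.4462.
With d_i1 < 0 the first image is virtual and lies on the object side; the object distance for lens 2 is d_o2 = 50 - (-8.031) = 58.031 cm.
Applying the thin-lens equation again with f_2 = 7.5 cm and d_o2 = 58.031 cm gives d_i2 = 8.613 cm.
m_2 = -(8.613)/(58.031) = -0.1484.
The system's lateral magnification is m_1 m_2 = (0.4462)(-0.1484) = -0.0662.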